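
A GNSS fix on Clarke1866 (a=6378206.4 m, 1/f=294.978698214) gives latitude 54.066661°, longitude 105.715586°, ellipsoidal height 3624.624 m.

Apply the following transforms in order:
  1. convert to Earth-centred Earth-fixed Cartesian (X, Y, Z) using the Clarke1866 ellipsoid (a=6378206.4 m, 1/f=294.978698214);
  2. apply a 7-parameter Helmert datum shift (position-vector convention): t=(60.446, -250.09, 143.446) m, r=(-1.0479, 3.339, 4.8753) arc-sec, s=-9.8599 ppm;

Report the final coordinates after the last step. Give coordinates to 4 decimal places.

X=-1016605.0943 m, Y=3612874.0549 m, Z=5143924.4637 m

start: φ=54.066661°, λ=105.715586°, h=3624.624 m
→ ECEF (a=6378206.400, f=1/294.978698214): X=-1016673.4316, Y=3613157.6679, Z=5143833.6337
→ Helmert 7p (PV): X=-1016605.0943, Y=3612874.0549, Z=5143924.4637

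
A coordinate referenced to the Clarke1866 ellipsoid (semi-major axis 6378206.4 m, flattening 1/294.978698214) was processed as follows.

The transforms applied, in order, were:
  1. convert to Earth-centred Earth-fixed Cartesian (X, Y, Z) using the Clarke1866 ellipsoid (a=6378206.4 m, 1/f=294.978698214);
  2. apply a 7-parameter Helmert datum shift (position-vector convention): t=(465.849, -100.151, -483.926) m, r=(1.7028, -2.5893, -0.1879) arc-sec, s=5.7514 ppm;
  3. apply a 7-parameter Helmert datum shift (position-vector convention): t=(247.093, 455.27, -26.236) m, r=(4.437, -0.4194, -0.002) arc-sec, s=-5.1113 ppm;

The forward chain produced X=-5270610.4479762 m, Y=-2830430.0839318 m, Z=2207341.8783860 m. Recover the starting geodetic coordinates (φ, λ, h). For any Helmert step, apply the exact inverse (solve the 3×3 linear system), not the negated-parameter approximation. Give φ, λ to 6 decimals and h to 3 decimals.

start: X=-5270610.4480, Y=-2830430.0839, Z=2207341.8784 m
→ Helmert⁻¹: X=-5270879.9662, Y=-2830852.3897, Z=2207451.0093
→ Helmert⁻¹: X=-5271285.2012, Y=-2830722.5320, Z=2208011.7773
→ geod (Bowring, a=6378206.400): φ=20.38231800°, λ=-151.76384400°, h=2073.1470 m

φ=20.382318°, λ=-151.763844°, h=2073.147 m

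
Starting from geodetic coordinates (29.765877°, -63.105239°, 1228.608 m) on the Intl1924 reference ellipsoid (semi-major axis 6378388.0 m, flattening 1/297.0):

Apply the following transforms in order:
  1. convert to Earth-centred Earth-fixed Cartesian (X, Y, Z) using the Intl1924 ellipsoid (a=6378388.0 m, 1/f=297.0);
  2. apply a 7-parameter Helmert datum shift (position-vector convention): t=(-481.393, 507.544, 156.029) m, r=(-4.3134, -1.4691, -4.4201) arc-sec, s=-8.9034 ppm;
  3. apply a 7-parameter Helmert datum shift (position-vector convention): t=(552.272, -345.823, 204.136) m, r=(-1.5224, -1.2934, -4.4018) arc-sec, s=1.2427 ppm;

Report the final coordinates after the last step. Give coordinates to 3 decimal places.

start: φ=29.765877°, λ=-63.105239°, h=1228.608 m
→ ECEF (a=6378388.000, f=1/297.0): X=2507163.3042, Y=-4943008.9871, Z=3148526.8016
→ Helmert 7p (PV): X=2506531.2401, Y=-4942445.3184, Z=3148776.0219
→ Helmert 7p (PV): X=2506961.4077, Y=-4942827.5336, Z=3149036.2676

X=2506961.408 m, Y=-4942827.534 m, Z=3149036.268 m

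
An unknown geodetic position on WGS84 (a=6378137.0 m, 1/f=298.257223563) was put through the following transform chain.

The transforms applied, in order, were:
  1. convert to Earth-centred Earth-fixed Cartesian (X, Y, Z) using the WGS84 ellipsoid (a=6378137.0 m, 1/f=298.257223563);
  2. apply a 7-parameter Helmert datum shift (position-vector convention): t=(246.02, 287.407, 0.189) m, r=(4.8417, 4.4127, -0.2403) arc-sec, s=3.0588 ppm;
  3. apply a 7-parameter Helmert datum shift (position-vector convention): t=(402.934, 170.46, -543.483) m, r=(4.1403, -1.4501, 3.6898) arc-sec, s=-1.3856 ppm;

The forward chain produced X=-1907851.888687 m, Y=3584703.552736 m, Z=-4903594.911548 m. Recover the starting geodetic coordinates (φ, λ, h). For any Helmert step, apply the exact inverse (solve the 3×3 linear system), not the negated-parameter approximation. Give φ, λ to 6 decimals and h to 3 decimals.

start: X=-1907851.8887, Y=3584703.5527, Z=-4903594.9115 m
→ Helmert⁻¹: X=-1908227.8157, Y=3584473.7761, Z=-4903116.7571
→ Helmert⁻¹: X=-1908367.2769, Y=3584058.0880, Z=-4903226.9043
→ geod (Bowring, a=6378137.000): φ=-50.56007300°, λ=118.03351200°, h=811.1820 m

φ=-50.560073°, λ=118.033512°, h=811.182 m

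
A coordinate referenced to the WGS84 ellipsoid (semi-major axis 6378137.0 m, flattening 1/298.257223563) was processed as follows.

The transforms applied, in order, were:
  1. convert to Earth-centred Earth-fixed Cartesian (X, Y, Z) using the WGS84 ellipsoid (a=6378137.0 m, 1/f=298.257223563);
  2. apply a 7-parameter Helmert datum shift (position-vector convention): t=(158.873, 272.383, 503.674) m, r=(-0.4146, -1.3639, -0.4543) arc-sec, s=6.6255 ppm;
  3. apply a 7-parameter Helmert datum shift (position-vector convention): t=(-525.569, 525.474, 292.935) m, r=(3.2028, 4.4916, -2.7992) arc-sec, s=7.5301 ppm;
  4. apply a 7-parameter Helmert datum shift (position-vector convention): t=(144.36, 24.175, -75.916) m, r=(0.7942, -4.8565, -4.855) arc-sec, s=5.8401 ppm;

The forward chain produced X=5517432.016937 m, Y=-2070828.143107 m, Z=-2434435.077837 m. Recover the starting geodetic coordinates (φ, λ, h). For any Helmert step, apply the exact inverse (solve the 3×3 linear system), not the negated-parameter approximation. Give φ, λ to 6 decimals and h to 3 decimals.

φ=-22.585457°, λ=-20.577275°, h=1875.007 m

start: X=5517432.0169, Y=-2070828.1431, Z=-2434435.0778 m
→ Helmert⁻¹: X=5517246.8561, Y=-2070719.7345, Z=-2434466.8754
→ Helmert⁻¹: X=5517811.9994, Y=-2071192.5336, Z=-2434589.1606
→ Helmert⁻¹: X=5517605.0299, Y=-2071434.1450, Z=-2435117.3491
→ geod (Bowring, a=6378137.000): φ=-22.58545700°, λ=-20.57727500°, h=1875.0070 m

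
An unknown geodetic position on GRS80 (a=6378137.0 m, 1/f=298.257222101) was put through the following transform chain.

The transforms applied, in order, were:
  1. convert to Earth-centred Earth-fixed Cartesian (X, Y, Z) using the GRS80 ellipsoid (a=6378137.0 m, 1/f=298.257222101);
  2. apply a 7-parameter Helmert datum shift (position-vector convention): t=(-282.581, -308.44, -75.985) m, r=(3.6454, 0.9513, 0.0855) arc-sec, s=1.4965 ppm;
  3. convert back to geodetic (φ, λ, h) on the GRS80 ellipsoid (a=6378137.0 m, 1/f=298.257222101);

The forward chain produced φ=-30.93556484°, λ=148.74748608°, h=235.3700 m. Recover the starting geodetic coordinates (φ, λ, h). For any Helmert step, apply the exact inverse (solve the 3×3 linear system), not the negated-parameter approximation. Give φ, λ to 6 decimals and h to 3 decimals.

φ=-30.936109°, λ=148.743603°, h=117.079 m

start: φ=-30.935565°, λ=148.747486°, h=235.370 m
→ ECEF (a=6378137.000, f=1/298.257222101): X=-4681260.7321, Y=2840939.7808, Z=-3259888.9663
→ Helmert⁻¹: X=-4680954.9336, Y=2841188.2961, Z=-3259879.9051
→ geod (Bowring, a=6378137.000): φ=-30.93610900°, λ=148.74360300°, h=117.0790 m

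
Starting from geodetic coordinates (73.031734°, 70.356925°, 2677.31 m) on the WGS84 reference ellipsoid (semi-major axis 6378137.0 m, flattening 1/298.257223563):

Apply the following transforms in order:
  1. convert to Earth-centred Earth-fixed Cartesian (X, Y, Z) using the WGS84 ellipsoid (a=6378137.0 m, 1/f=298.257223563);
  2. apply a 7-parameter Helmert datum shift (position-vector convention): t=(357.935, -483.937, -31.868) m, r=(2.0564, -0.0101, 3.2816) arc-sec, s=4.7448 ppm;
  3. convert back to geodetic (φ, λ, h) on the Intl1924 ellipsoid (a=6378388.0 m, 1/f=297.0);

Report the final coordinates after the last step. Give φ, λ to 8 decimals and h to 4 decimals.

start: φ=73.031734°, λ=70.356925°, h=2677.310 m
→ ECEF (a=6378137.000, f=1/298.257223563): X=627918.0210, Y=1759212.3712, Z=6080837.4087
→ Helmert 7p (PV): X=628250.6490, Y=1758686.1469, Z=6080851.9628
→ geod (Bowring, a=6378388.000): φ=73.03551752°, λ=70.34188673°, h=2411.8209 m

φ=73.03551752°, λ=70.34188673°, h=2411.8209 m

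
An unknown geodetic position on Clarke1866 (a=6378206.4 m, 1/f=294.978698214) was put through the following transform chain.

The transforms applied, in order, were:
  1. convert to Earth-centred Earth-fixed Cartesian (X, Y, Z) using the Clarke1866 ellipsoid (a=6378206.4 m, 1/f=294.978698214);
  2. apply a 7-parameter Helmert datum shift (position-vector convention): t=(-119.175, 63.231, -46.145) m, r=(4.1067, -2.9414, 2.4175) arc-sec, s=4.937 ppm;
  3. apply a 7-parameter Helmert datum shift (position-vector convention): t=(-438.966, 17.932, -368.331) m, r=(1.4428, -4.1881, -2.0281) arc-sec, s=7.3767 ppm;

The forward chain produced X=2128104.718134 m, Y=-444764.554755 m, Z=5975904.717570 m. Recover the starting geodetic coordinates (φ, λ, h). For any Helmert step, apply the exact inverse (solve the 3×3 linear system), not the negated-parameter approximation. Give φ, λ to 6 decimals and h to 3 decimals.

φ=70.127785°, λ=-11.798585°, h=497.055 m

start: X=2128104.7181, Y=-444764.5548, Z=5975904.7176 m
→ Helmert⁻¹: X=2128653.6987, Y=-444716.4730, Z=5976188.8533
→ Helmert⁻¹: X=2128842.3744, Y=-444683.4740, Z=5976183.9894
→ geod (Bowring, a=6378206.400): φ=70.12778500°, λ=-11.79858500°, h=497.0550 m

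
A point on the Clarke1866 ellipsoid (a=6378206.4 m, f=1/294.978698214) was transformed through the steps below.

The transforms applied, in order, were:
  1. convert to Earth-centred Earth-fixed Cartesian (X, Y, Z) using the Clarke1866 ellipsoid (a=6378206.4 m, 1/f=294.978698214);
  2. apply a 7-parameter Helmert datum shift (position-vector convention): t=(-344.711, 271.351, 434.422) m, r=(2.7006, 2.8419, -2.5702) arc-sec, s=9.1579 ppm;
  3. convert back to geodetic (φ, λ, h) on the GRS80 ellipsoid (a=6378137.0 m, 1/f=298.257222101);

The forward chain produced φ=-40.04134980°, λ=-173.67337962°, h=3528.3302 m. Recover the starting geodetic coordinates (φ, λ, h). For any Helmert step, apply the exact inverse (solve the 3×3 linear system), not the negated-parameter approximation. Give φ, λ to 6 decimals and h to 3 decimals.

start: φ=-40.041350°, λ=-173.673380°, h=3528.330 m
→ ECEF (a=6378137.000, f=1/298.257222101): X=-4862660.6121, Y=-539129.6404, Z=-4083771.5458
→ Helmert⁻¹: X=-4862208.3781, Y=-539510.1124, Z=-4084228.4928
→ geod (Bowring, a=6378206.400): φ=-40.04896700°, λ=-173.66836700°, h=3539.2330 m

φ=-40.048967°, λ=-173.668367°, h=3539.233 m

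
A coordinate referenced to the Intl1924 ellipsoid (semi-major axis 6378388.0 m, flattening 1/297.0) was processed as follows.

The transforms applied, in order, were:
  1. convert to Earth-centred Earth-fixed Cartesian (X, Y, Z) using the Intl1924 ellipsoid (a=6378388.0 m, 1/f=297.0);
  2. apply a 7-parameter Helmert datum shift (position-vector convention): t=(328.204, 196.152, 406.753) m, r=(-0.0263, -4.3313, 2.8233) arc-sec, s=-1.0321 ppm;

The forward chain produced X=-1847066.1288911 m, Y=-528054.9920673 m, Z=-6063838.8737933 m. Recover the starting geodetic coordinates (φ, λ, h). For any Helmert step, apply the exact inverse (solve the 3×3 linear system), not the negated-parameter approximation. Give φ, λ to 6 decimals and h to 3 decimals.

start: X=-1847066.1289, Y=-528054.9921, Z=-6063838.8738 m
→ Helmert⁻¹: X=-1847530.8106, Y=-528225.6275, Z=-6064213.1572
→ geod (Bowring, a=6378388.000): φ=-72.52915600°, λ=-164.04429200°, h=2511.0330 m

φ=-72.529156°, λ=-164.044292°, h=2511.033 m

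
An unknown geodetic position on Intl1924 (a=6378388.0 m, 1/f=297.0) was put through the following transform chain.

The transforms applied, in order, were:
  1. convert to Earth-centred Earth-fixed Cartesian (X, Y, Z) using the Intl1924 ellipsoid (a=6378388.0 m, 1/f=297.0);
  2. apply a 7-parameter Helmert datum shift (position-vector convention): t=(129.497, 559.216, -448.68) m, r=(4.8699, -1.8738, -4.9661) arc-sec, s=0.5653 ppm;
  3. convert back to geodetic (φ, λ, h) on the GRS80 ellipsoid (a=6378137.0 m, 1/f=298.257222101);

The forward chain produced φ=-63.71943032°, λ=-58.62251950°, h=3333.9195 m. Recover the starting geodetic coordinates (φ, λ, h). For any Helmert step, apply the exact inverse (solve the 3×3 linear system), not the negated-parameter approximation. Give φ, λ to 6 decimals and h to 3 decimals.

start: φ=-63.719430°, λ=-58.622519°, h=3333.920 m
→ ECEF (a=6378137.000, f=1/298.257222101): X=1475140.5402, Y=-2418805.4136, Z=-5698924.7387
→ Helmert⁻¹: X=1475016.6941, Y=-2419462.2885, Z=-5698429.1137
→ geod (Bowring, a=6378388.000): φ=-63.71412400°, λ=-58.63157300°, h=2931.7320 m

φ=-63.714124°, λ=-58.631573°, h=2931.732 m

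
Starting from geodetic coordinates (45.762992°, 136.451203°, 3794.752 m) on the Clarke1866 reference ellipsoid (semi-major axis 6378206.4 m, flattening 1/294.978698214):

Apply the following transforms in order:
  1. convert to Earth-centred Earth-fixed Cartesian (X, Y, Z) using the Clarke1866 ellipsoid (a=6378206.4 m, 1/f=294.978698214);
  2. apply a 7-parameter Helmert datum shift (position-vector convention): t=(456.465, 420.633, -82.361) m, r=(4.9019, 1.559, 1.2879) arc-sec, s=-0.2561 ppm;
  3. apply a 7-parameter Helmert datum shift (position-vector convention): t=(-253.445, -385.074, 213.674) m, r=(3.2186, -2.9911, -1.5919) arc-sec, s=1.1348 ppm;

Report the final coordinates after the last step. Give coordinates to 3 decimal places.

X=-3232390.154 m, Y=3072688.462 m, Z=4549657.953 m

start: φ=45.762992°, λ=136.451203°, h=3794.752 m
→ ECEF (a=6378206.400, f=1/294.978698214): X=-3232563.2779, Y=3072824.5495, Z=4549424.0996
→ Helmert 7p (PV): X=-3232090.7858, Y=3073116.0943, Z=4549438.0319
→ Helmert 7p (PV): X=-3232390.1537, Y=3072688.4617, Z=4549657.9528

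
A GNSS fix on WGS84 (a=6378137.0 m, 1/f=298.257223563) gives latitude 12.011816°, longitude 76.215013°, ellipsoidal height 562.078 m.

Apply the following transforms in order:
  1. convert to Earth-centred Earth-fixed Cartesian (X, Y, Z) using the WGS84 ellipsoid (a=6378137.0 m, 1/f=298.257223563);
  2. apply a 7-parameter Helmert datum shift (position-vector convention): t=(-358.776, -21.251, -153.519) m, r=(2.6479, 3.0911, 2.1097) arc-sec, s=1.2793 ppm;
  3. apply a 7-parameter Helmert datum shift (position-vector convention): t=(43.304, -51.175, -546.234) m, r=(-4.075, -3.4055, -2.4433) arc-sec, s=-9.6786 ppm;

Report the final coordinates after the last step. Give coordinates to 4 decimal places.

X=1486526.4539 m, Y=6060092.9902 m, Z=1318047.5319 m

start: φ=12.011816°, λ=76.215013°, h=562.078 m
→ ECEF (a=6378137.000, f=1/298.257223563): X=1486846.6184, Y=6060209.5951, Z=1318798.0291
→ Helmert 7p (PV): X=1486447.5235, Y=6060194.3746, Z=1318701.7126
→ Helmert 7p (PV): X=1486526.4539, Y=6060092.9902, Z=1318047.5319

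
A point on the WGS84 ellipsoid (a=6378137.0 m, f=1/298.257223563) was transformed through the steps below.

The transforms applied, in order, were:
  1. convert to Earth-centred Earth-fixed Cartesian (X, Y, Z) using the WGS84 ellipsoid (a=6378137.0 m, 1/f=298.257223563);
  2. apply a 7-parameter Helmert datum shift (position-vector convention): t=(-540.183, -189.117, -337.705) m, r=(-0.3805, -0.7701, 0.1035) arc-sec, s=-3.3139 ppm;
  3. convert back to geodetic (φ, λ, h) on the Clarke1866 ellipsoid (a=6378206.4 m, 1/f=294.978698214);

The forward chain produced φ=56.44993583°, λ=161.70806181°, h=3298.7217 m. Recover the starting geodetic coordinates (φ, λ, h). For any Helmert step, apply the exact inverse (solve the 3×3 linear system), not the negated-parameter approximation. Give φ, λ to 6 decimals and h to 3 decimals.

start: φ=56.449936°, λ=161.708062°, h=3298.722 m
→ ECEF (a=6378206.400, f=1/294.978698214): X=-3356519.9645, Y=1109538.9350, Z=5294841.7482
→ Helmert⁻¹: X=-3355970.5761, Y=1109723.6454, Z=5295211.5777
→ geod (Bowring, a=6378137.000): φ=56.45326900°, λ=161.70242400°, h=3255.0380 m

φ=56.453269°, λ=161.702424°, h=3255.038 m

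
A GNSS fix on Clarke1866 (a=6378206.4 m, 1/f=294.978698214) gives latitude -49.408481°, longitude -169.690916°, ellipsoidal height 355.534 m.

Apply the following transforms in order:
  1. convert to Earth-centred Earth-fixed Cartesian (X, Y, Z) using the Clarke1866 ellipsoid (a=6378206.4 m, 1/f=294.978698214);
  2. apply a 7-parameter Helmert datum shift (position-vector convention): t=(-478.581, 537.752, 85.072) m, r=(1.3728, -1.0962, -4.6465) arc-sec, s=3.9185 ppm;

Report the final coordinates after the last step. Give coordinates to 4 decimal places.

start: φ=-49.408481°, λ=-169.690916°, h=355.534 m
→ ECEF (a=6378206.400, f=1/294.978698214): X=-4091278.9526, Y=-744181.4939, Z=-4820305.7746
→ Helmert 7p (PV): X=-4091764.7117, Y=-743522.4122, Z=-4820266.2872

X=-4091764.7117 m, Y=-743522.4122 m, Z=-4820266.2872 m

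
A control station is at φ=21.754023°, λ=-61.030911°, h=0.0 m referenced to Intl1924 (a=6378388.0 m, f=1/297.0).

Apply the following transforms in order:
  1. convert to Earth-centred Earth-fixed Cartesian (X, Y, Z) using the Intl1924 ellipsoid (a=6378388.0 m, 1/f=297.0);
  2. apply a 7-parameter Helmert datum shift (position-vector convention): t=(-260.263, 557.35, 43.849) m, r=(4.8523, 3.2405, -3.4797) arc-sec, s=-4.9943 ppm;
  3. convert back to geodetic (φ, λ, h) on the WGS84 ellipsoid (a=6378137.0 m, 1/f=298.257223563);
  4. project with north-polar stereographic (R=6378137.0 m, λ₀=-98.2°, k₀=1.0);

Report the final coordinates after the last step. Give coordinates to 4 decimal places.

start: φ=21.754023°, λ=-61.030911°, h=0.000 m
→ ECEF (a=6378388.000, f=1/297.0): X=2870610.8596, Y=-5185314.5395, Z=2349167.7562
→ Helmert 7p (PV): X=2870285.6899, Y=-5184834.9827, Z=2349032.7927
→ geod (Bowring, a=6378137.000): φ=21.75425570°, λ=-61.03141584°, h=-347.4864 m
→ stereo (R=6378137.0, λ₀=-98.2°): E=5222424.2300, N=-6888129.1302

E=5222424.2300 m, N=-6888129.1302 m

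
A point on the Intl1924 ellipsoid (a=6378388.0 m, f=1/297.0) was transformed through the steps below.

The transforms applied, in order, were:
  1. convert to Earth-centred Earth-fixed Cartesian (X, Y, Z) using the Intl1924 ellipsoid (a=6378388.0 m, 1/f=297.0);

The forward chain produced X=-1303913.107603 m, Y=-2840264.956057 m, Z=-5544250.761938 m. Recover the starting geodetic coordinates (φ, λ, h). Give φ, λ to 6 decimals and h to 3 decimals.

start: X=-1303913.1076, Y=-2840264.9561, Z=-5544250.7619 m
→ geod (Bowring, a=6378388.000): φ=-60.75523100°, λ=-114.65898000°, h=2362.6090 m

φ=-60.755231°, λ=-114.658980°, h=2362.609 m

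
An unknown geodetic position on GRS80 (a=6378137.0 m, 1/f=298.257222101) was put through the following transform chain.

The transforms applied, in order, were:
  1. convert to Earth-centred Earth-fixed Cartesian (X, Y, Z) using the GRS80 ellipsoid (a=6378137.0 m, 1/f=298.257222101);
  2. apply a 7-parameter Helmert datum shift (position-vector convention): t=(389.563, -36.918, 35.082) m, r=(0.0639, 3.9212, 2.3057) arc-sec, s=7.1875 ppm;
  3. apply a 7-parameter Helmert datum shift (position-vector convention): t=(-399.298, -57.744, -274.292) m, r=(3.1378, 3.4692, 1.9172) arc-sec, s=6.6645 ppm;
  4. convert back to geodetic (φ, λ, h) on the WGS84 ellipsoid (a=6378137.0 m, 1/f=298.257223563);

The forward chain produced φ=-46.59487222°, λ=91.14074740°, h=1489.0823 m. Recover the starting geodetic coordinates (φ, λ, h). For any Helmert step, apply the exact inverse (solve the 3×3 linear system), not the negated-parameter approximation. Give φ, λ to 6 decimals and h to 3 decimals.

start: φ=-46.594872°, λ=91.140747°, h=1489.082 m
→ ECEF (a=6378137.000, f=1/298.257223563): X=-87428.8960, Y=4390669.5256, Z=-4612015.4152
→ Helmert⁻¹: X=-86910.6416, Y=4390628.6591, Z=-4611778.6426
→ Helmert⁻¹: X=-87162.8247, Y=4390633.5650, Z=-4611783.5947
→ geod (Bowring, a=6378137.000): φ=-46.59370900°, λ=91.13728600°, h=1292.3230 m

φ=-46.593709°, λ=91.137286°, h=1292.323 m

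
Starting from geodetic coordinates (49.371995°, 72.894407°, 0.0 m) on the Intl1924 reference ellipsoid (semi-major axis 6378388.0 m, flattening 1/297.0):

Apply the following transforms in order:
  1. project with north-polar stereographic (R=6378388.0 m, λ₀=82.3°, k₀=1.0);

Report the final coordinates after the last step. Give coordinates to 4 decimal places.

start: φ=49.371995°, λ=72.894407°, h=0.000 m
→ stereo (R=6378388.0, λ₀=82.3°): E=-771748.4633, N=-4658932.0783

E=-771748.4633 m, N=-4658932.0783 m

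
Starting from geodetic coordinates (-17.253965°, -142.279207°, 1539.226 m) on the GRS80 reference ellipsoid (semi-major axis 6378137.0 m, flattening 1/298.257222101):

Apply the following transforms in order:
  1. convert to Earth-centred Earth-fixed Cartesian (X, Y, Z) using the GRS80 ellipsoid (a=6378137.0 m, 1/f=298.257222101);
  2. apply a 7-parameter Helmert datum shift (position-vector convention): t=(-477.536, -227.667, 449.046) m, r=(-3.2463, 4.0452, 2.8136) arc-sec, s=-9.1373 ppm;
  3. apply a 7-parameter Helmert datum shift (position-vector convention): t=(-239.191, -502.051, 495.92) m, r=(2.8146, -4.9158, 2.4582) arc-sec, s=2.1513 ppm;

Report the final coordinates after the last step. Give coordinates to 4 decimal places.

X=-4821245.1133 m, Y=-3729459.6400 m, Z=-1879204.4613 m

start: φ=-17.253965°, λ=-142.279207°, h=1539.226 m
→ ECEF (a=6378137.000, f=1/298.257222101): X=-4820665.2848, Y=-3728628.8134, Z=-1880150.0045
→ Helmert 7p (PV): X=-4821084.7848, Y=-3728917.7580, Z=-1879530.5560
→ Helmert 7p (PV): X=-4821245.1133, Y=-3729459.6400, Z=-1879204.4613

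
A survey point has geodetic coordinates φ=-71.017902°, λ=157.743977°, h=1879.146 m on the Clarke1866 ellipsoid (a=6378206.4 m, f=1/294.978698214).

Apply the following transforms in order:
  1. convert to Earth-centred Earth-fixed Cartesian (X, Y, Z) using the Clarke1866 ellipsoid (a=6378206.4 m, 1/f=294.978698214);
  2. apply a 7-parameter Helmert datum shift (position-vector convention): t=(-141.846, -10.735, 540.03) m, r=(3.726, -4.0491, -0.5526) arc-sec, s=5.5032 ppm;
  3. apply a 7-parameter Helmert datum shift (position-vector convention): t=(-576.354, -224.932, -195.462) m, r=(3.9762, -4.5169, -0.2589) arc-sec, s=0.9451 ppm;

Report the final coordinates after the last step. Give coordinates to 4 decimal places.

start: φ=-71.017902°, λ=157.743977°, h=1879.146 m
→ ECEF (a=6378206.400, f=1/294.978698214): X=-1926498.9458, Y=788387.9491, Z=-6010525.5145
→ Helmert 7p (PV): X=-1926531.2908, Y=788495.2897, Z=-6010042.1385
→ Helmert 7p (PV): X=-1926976.8645, Y=788389.3777, Z=-6010270.2689

X=-1926976.8645 m, Y=788389.3777 m, Z=-6010270.2689 m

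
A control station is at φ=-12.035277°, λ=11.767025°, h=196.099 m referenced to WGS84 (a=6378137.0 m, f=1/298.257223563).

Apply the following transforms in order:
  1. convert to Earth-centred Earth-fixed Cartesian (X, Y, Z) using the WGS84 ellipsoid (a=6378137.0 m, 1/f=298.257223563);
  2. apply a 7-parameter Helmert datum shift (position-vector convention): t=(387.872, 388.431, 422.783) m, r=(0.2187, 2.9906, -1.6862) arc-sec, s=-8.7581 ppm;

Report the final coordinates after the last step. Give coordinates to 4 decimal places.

start: φ=-12.035277°, λ=11.767025°, h=196.099 m
→ ECEF (a=6378137.000, f=1/298.257223563): X=6107927.5731, Y=1272344.3241, Z=-1321260.3206
→ Helmert 7p (PV): X=6108253.1959, Y=1272673.0813, Z=-1320913.1739

X=6108253.1959 m, Y=1272673.0813 m, Z=-1320913.1739 m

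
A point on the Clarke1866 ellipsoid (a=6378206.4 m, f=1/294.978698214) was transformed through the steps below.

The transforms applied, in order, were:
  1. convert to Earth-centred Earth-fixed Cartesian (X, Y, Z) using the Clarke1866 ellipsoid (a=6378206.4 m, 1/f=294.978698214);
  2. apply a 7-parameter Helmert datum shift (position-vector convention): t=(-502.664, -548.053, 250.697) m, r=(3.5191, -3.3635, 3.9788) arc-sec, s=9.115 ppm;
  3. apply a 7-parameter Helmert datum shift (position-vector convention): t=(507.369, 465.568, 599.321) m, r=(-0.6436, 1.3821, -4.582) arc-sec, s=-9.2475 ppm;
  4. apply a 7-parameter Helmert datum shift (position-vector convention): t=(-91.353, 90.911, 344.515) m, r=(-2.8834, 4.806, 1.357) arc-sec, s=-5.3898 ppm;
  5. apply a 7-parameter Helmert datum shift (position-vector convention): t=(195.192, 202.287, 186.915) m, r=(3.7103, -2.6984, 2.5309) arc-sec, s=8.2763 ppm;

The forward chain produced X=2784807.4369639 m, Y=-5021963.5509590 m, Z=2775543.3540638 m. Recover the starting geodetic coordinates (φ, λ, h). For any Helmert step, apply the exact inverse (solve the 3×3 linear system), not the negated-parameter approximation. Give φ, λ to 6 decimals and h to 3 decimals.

φ=25.938280°, λ=-60.993162°, h=3404.209 m

start: X=2784807.4370, Y=-5021963.5510, Z=2775543.3541 m
→ Helmert⁻¹: X=2784563.8851, Y=-5022108.5166, Z=2775387.3792
→ Helmert⁻¹: X=2784572.5465, Y=-5022283.6086, Z=2775052.4951
→ Helmert⁻¹: X=2784183.9087, Y=-5022742.4337, Z=2774481.8145
→ Helmert⁻¹: X=2784609.5531, Y=-5022154.9867, Z=2774246.1062
→ geod (Bowring, a=6378206.400): φ=25.93828000°, λ=-60.99316200°, h=3404.2090 m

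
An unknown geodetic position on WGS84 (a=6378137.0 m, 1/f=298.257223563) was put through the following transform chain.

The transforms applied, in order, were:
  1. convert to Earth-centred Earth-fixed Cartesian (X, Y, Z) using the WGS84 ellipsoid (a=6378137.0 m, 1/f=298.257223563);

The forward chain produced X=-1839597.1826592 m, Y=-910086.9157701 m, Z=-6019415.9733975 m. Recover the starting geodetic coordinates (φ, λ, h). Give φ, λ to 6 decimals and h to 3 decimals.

φ=-71.289672°, λ=-153.677442°, h=727.423 m

start: X=-1839597.1827, Y=-910086.9158, Z=-6019415.9734 m
→ geod (Bowring, a=6378137.000): φ=-71.28967200°, λ=-153.67744200°, h=727.4230 m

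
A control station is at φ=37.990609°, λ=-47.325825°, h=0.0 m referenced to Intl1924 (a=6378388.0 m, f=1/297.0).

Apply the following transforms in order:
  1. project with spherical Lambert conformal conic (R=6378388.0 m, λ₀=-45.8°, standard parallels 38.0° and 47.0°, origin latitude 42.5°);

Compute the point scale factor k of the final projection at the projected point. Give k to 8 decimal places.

start: φ=37.990609°, λ=-47.325825°, h=0.000 m
→ into lcc (λ₀=-45.8°): φ=37.99060900°, λ−λ₀=-1.52582500°
scale k = 1.00001262

1.00001262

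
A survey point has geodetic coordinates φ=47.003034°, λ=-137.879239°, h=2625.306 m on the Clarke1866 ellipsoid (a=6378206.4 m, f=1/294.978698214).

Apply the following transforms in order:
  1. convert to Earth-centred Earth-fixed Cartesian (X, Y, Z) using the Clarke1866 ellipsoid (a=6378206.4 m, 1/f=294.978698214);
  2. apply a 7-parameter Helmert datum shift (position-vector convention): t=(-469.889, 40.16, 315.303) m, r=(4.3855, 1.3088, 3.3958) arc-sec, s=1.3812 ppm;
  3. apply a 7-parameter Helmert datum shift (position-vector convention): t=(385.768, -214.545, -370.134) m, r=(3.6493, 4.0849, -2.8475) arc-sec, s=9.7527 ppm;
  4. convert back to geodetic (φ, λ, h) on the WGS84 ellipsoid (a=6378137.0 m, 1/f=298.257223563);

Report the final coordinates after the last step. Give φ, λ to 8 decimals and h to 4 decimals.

start: φ=47.003034°, λ=-137.879239°, h=2625.306 m
→ ECEF (a=6378206.400, f=1/294.978698214): X=-3233484.7879, Y=-2923806.6263, Z=4643710.8706
→ Helmert 7p (PV): X=-3233881.5419, Y=-2923922.4709, Z=4643990.9402
→ Helmert 7p (PV): X=-3233475.7071, Y=-2924203.0514, Z=4643678.4111
→ geod (Bowring, a=6378137.000): φ=46.99899629°, λ=-137.87529456°, h=2720.6470 m

φ=46.99899629°, λ=-137.87529456°, h=2720.6470 m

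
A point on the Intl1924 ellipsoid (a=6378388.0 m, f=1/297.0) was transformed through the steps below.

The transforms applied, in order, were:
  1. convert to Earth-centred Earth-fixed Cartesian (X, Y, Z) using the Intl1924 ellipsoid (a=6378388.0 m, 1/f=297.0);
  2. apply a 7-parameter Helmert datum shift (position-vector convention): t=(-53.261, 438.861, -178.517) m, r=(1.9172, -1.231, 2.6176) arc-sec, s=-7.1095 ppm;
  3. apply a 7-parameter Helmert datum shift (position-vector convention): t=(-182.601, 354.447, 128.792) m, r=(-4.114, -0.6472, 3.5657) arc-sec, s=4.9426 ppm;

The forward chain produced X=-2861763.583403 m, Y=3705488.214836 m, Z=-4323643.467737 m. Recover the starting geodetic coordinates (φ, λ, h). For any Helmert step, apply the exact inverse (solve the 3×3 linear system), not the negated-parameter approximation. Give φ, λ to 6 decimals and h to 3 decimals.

start: X=-2861763.5834, Y=3705488.2148, Z=-4323643.4677 m
→ Helmert⁻¹: X=-2861516.3526, Y=3705251.1585, Z=-4323668.0084
→ Helmert⁻¹: X=-2861462.2223, Y=3704834.7638, Z=-4323537.5880
→ geod (Bowring, a=6378388.000): φ=-42.91792200°, λ=127.68102400°, h=3867.4070 m

φ=-42.917922°, λ=127.681024°, h=3867.407 m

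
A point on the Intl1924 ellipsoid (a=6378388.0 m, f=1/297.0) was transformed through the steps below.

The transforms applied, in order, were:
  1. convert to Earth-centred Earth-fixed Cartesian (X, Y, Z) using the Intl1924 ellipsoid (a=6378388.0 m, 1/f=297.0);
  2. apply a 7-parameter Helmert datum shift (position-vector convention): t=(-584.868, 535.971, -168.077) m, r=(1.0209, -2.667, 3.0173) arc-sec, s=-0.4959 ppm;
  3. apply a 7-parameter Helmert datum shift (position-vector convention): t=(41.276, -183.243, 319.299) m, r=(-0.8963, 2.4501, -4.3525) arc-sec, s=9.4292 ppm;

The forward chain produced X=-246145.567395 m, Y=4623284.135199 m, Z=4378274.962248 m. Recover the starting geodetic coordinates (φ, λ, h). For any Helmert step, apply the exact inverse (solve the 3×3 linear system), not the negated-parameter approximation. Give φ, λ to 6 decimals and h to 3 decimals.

φ=43.594599°, λ=93.041400°, h=3517.256 m

start: X=-246145.5674, Y=4623284.1352, Z=4378274.9622 m
→ Helmert⁻¹: X=-246334.0857, Y=4623399.5612, Z=4377931.5474
→ Helmert⁻¹: X=-245625.1061, Y=4622891.1449, Z=4378082.0906
→ geod (Bowring, a=6378388.000): φ=43.59459900°, λ=93.04140000°, h=3517.2560 m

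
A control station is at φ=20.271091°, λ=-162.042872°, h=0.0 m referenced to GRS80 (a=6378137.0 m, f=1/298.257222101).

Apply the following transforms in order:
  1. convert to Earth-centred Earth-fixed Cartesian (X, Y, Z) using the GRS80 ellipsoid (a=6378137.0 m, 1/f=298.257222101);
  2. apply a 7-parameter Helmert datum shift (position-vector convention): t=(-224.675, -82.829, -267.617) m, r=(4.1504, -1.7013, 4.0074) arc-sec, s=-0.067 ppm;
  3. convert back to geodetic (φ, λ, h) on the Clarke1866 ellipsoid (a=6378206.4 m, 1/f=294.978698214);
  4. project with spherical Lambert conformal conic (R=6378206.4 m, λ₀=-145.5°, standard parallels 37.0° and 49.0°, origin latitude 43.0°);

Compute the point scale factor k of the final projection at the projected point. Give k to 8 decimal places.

1.07004208

start: φ=20.271091°, λ=-162.042872°, h=0.000 m
→ ECEF (a=6378137.000, f=1/298.257222101): X=-5693936.1273, Y=-1845362.8140, Z=2195873.8874
→ Helmert 7p (PV): X=-5694142.6802, Y=-1845600.3282, Z=2195522.0271
→ geod (Bowring, a=6378206.400): φ=20.26865869°, λ=-162.04131882°, h=90.1878 m
→ into lcc (λ₀=-145.5°): φ=20.26865869°, λ−λ₀=-16.54131882°
scale k = 1.07004208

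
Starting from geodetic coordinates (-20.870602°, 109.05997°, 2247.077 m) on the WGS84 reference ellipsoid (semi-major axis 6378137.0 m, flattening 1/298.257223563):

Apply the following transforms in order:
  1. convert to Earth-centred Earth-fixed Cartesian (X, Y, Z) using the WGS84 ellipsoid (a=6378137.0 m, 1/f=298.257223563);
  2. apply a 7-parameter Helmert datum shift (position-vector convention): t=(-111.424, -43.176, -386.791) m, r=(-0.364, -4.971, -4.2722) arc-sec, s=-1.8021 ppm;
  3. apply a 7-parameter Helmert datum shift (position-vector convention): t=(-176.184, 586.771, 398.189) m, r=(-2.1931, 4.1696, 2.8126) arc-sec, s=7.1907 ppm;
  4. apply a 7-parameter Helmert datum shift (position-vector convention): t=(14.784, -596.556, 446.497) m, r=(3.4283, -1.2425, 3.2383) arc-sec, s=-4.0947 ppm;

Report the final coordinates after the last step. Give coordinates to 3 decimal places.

X=-1947983.966 m, Y=5637252.747 m, Z=-2258355.391 m

start: φ=-20.870602°, λ=109.059970°, h=2247.077 m
→ ECEF (a=6378137.000, f=1/298.257223563): X=-1947682.3754, Y=5637305.6785, Z=-2258814.8772
→ Helmert 7p (PV): X=-1947619.0911, Y=5637288.6981, Z=-2259254.4851
→ Helmert 7p (PV): X=-1947931.8204, Y=5637865.4259, Z=-2258893.1094
→ Helmert 7p (PV): X=-1947983.9657, Y=5637252.7473, Z=-2258355.3910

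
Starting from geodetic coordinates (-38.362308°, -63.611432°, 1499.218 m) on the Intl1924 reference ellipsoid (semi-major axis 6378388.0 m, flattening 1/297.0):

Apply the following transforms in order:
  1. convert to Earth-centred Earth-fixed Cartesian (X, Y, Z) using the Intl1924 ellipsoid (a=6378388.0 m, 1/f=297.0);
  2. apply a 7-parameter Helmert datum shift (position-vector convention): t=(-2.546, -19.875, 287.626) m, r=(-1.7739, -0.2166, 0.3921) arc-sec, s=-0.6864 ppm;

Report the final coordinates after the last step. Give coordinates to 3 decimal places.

start: φ=-38.362308°, λ=-63.611432°, h=1499.218 m
→ ECEF (a=6378388.000, f=1/297.0): X=2226268.9079, Y=-4487037.3636, Z=-3938051.0067
→ Helmert 7p (PV): X=2226277.4988, Y=-4487083.7943, Z=-3937719.7508

X=2226277.499 m, Y=-4487083.794 m, Z=-3937719.751 m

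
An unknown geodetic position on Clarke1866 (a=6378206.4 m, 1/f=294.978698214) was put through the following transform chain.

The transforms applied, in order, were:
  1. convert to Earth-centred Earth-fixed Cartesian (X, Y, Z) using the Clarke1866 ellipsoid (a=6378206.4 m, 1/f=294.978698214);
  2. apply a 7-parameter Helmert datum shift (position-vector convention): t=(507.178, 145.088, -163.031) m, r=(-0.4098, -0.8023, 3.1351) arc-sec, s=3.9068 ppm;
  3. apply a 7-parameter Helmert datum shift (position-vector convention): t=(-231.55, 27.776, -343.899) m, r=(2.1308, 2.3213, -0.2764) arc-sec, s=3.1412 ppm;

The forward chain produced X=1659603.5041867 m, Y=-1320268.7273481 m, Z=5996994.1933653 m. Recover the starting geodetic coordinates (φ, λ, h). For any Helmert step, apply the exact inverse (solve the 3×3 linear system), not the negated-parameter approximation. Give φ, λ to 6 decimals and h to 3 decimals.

φ=70.649970°, λ=-38.512164°, h=2343.751 m

start: X=1659603.5042, Y=-1320268.7273, Z=5996994.1934 m
→ Helmert⁻¹: X=1659764.1154, Y=-1320228.1768, Z=5997351.5710
→ Helmert⁻¹: X=1659253.7138, Y=-1320405.2417, Z=5997482.0938
→ geod (Bowring, a=6378206.400): φ=70.64997000°, λ=-38.51216400°, h=2343.7510 m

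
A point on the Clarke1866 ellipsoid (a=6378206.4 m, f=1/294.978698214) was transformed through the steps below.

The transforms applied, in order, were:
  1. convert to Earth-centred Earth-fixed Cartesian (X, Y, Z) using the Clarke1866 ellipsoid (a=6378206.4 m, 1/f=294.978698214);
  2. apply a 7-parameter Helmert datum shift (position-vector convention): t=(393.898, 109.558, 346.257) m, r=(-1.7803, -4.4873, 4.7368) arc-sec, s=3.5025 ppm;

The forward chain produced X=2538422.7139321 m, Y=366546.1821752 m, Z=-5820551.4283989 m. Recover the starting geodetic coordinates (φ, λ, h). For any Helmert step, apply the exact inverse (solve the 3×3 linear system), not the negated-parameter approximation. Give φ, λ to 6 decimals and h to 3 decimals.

start: X=2538422.7139, Y=366546.1822, Z=-5820551.4284 m
→ Helmert⁻¹: X=2537901.7068, Y=366427.2999, Z=-5820929.3473
→ geod (Bowring, a=6378206.400): φ=-66.36891400°, λ=8.21570400°, h=611.4450 m

φ=-66.368914°, λ=8.215704°, h=611.445 m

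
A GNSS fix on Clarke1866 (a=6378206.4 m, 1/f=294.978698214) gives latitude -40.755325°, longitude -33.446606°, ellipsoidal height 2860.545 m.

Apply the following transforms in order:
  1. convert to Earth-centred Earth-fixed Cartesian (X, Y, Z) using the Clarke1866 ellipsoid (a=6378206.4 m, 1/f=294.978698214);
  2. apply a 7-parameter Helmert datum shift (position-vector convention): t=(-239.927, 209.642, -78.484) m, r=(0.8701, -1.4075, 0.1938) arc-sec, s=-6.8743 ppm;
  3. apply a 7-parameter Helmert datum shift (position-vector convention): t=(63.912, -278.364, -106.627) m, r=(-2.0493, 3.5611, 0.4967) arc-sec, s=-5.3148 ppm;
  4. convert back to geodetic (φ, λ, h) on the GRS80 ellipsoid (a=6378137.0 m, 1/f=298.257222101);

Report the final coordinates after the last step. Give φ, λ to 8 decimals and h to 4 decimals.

φ=-40.75543189°, λ=-33.44875747°, h=2789.4852 m

start: φ=-40.755325°, λ=-33.446606°, h=2860.545 m
→ ECEF (a=6378206.400, f=1/294.978698214): X=4039053.8254, Y=-2667981.7648, Z=-4143547.1157
→ Helmert 7p (PV): X=4038816.9138, Y=-2667732.5085, Z=-4143580.8088
→ Helmert 7p (PV): X=4038794.2471, Y=-2668028.1358, Z=-4143708.6376
→ geod (Bowring, a=6378137.000): φ=-40.75543189°, λ=-33.44875747°, h=2789.4852 m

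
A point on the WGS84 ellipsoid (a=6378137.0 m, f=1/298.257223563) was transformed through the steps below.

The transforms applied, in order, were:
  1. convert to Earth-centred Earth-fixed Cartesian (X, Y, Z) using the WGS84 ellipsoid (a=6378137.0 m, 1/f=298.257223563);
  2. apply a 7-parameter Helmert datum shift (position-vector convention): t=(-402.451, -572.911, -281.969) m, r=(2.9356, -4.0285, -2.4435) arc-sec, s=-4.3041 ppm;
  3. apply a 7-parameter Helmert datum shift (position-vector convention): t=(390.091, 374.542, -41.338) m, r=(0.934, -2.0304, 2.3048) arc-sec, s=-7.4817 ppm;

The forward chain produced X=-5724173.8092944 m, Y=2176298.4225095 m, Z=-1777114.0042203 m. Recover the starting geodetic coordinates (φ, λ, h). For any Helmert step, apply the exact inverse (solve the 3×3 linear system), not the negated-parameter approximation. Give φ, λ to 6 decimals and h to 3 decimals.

start: X=-5724173.8093, Y=2176298.4225, Z=-1777114.0042 m
→ Helmert⁻¹: X=-5724599.9081, Y=2175996.0801, Z=-1777039.4641
→ Helmert⁻¹: X=-5724282.5782, Y=2176485.2610, Z=-1776684.3193
→ geod (Bowring, a=6378137.000): φ=-16.28145300°, λ=159.18220800°, h=137.0440 m

φ=-16.281453°, λ=159.182208°, h=137.044 m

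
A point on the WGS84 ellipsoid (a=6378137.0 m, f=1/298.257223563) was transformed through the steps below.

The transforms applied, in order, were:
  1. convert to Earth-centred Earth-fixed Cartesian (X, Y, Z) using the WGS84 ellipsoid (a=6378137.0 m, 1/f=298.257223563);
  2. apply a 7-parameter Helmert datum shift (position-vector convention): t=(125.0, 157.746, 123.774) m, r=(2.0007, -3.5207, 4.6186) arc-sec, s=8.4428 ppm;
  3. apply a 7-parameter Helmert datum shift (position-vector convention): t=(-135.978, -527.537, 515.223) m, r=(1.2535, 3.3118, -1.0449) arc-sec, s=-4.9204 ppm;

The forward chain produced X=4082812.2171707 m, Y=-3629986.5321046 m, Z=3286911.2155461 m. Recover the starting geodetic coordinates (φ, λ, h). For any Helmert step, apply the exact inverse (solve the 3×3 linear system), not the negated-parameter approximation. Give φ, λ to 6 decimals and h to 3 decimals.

start: X=4082812.2172, Y=-3629986.5321, Z=3286911.2155 m
→ Helmert⁻¹: X=4082933.9028, Y=-3629436.1977, Z=3286499.7754
→ Helmert⁻¹: X=4082749.2533, Y=-3629622.8431, Z=3286313.7738
→ geod (Bowring, a=6378137.000): φ=31.20013500°, λ=-41.63755600°, h=2741.9210 m

φ=31.200135°, λ=-41.637556°, h=2741.921 m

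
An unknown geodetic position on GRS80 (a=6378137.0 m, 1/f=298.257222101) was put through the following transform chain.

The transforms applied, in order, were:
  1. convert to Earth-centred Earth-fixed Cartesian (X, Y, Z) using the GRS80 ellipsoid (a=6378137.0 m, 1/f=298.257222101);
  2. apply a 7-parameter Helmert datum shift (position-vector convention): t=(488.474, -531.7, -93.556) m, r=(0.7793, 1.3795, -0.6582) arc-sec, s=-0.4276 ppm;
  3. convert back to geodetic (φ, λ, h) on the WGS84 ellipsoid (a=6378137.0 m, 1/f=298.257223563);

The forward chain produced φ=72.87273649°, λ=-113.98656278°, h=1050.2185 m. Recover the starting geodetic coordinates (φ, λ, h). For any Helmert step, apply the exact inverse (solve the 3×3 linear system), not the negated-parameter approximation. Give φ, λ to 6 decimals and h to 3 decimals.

φ=72.875483°, λ=-114.007937°, h=1057.814 m

start: φ=72.872736°, λ=-113.986563°, h=1050.218 m
→ ECEF (a=6378137.000, f=1/298.257223563): X=-766053.8970, Y=-1721671.7704, Z=6074078.4138
→ Helmert⁻¹: X=-766577.8307, Y=-1721120.3034, Z=6074175.9429
→ geod (Bowring, a=6378137.000): φ=72.87548300°, λ=-114.00793700°, h=1057.8140 m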